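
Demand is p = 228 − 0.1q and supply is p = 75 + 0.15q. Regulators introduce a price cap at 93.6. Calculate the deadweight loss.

29768

Competitive equilibrium: 228 − 0.1q = 75 + 0.15q → q* = 612, p* = 166.8.
At the ceiling p = 93.6, quantity supplied = (93.6 − 75)/0.15 = 124.
Willingness to pay at q' = 124: 228 − 0.1·124 = 215.6.
Δq = 612 − 124 = 488; wedge = 215.6 − 93.6 = 122.
Welfare loss = ½ × 488 × 122 = 29768.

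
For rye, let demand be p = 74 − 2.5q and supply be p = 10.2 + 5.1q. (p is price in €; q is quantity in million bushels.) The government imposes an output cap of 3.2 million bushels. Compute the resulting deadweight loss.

Competitive equilibrium: 74 − 2.5q = 10.2 + 5.1q → q* = 8.3947, p* = 53.0132.
At q = 3.2: demand price = 74 − 2.5·3.2 = 66; supply price = 10.2 + 5.1·3.2 = 26.52.
Δq = 8.3947 − 3.2 = 5.1947; wedge = 66 − 26.52 = 39.48.
Deadweight loss = ½ × 5.1947 × 39.48 = €102.54 million.

€102.54 million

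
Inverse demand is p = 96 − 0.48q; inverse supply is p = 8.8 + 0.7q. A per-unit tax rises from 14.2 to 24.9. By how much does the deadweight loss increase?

177.28

Competitive equilibrium: 96 − 0.48q = 8.8 + 0.7q → q* = 73.8983, p* = 60.5288.
For a per-unit tax t: Δq = t/1.18, so DWL = ½·t·(t/1.18) = t²/2.36.
At t = 14.2: DWL = 85.441. At t = 24.9: DWL = 262.716.
Increase = 262.716 − 85.441 = 177.28.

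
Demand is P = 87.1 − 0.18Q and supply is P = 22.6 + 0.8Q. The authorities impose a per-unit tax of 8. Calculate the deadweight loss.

32.65

Competitive equilibrium: 87.1 − 0.18Q = 22.6 + 0.8Q → Q* = 65.8163, P* = 75.2531.
With the tax, the buyer price exceeds the seller price by 8: (87.1 − 0.18Q) − (22.6 + 0.8Q) = 8 → Q' = 57.6531.
ΔQ = 65.8163 − 57.6531 = 8.1632; the wedge equals the tax, 8.
Deadweight loss = ½ × 8.1632 × 8 = 32.65.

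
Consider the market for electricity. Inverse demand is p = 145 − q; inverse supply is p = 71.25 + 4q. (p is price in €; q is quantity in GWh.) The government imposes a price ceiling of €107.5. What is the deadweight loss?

€80.87

Competitive equilibrium: 145 − q = 71.25 + 4q → q* = 14.75, p* = 130.25.
At the ceiling p = 107.5, quantity supplied = (107.5 − 71.25)/4 = 9.0625.
Willingness to pay at q' = 9.0625: 145 − 1·9.0625 = 135.9375.
Δq = 14.75 − 9.0625 = 5.6875; wedge = 135.9375 − 107.5 = 28.4375.
DWL = ½ × 5.6875 × 28.4375 = €80.87.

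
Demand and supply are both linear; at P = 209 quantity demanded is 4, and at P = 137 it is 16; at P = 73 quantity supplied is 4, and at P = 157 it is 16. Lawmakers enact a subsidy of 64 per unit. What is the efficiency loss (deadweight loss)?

Demand slope = (137 − 209)/(16 − 4) = −6, so P = 233 − 6Q.
Supply slope = (157 − 73)/(16 − 4) = 7, so P = 45 + 7Q.
Competitive equilibrium: 233 − 6Q = 45 + 7Q → Q* = 14.4615, P* = 146.2308.
The subsidy lowers effective supply by 64: P = 7Q − 19.
New quantity: 233 − 6Q = 7Q − 19 → Q' = 19.3846.
Overproduction ΔQ = 19.3846 − 14.4615 = 4.9231; wedge = subsidy = 64.
Welfare loss = ½ × 4.9231 × 64 = 157.54.

157.54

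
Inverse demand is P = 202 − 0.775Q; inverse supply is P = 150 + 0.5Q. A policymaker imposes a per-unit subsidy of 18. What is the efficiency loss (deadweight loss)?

127.06

Competitive equilibrium: 202 − 0.775Q = 150 + 0.5Q → Q* = 40.7843, P* = 170.3922.
The subsidy lowers effective supply by 18: P = 132 + 0.5Q.
New quantity: 202 − 0.775Q = 132 + 0.5Q → Q' = 54.902.
Overproduction ΔQ = 54.902 − 40.7843 = 14.1177; wedge = subsidy = 18.
Deadweight loss = ½ × 14.1177 × 18 = 127.06.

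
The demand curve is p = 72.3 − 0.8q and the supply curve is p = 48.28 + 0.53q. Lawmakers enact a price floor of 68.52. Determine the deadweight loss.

118.25

Competitive equilibrium: 72.3 − 0.8q = 48.28 + 0.53q → q* = 18.0602, p* = 57.8519.
At the floor p = 68.52, quantity demanded = (72.3 − 68.52)/0.8 = 4.725.
Sellers' marginal cost at q' = 4.725: 48.28 + 0.53·4.725 = 50.7843.
Δq = 18.0602 − 4.725 = 13.3352; wedge = 68.52 − 50.7843 = 17.7357.
The triangle = ½ × 13.3352 × 17.7357 = 118.25.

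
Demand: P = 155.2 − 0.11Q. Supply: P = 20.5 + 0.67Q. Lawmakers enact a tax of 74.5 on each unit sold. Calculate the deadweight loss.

3557.85

Competitive equilibrium: 155.2 − 0.11Q = 20.5 + 0.67Q → Q* = 172.6923, P* = 136.2038.
With the tax, the buyer price exceeds the seller price by 74.5: (155.2 − 0.11Q) − (20.5 + 0.67Q) = 74.5 → Q' = 77.1795.
ΔQ = 172.6923 − 77.1795 = 95.5128; the wedge equals the tax, 74.5.
Welfare loss = ½ × 95.5128 × 74.5 = 3557.85.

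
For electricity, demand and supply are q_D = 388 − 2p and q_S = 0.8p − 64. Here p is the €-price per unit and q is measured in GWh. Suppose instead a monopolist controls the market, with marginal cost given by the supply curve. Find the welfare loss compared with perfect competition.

€183.37

In inverse form: demand p = 194 − 0.5q, supply p = 80 + 1.25q.
Competitive equilibrium: 194 − 0.5q = 80 + 1.25q → q* = 65.14286, p* = 161.42857.
Marginal revenue: MR = 194 − q. Set MR = MC: 194 − q = 80 + 1.25q → q_m = 50.66667.
Price p_m = 194 − 0.5·50.66667 = 168.66667; MC(q_m) = 80 + 1.25·50.66667 = 143.33334.
Competitive q* = 65.14286, so Δq = 14.47619; wedge = 168.66667 − 143.33334 = 25.33333.
Deadweight loss = ½ × 14.47619 × 25.33333 = €183.37.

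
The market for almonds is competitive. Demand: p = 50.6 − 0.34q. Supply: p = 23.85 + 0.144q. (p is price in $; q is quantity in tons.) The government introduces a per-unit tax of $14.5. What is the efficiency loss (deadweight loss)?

Competitive equilibrium: 50.6 − 0.34q = 23.85 + 0.144q → q* = 55.2686, p* = 31.8087.
With the tax, the buyer price exceeds the seller price by 14.5: (50.6 − 0.34q) − (23.85 + 0.144q) = 14.5 → q' = 25.3099.
Δq = 55.2686 − 25.3099 = 29.9587; the wedge equals the tax, 14.5.
The triangle = ½ × 29.9587 × 14.5 = $217.20.

$217.20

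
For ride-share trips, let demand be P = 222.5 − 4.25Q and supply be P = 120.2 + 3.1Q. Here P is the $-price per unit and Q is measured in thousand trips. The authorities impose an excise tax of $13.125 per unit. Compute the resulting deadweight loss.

Competitive equilibrium: 222.5 − 4.25Q = 120.2 + 3.1Q → Q* = 13.9184, P* = 163.3469.
With the tax, the buyer price exceeds the seller price by 13.125: (222.5 − 4.25Q) − (120.2 + 3.1Q) = 13.125 → Q' = 12.1327.
ΔQ = 13.9184 − 12.1327 = 1.7857; the wedge equals the tax, 13.125.
DWL = ½ × 1.7857 × 13.125 = $11.72 thousand.

$11.72 thousand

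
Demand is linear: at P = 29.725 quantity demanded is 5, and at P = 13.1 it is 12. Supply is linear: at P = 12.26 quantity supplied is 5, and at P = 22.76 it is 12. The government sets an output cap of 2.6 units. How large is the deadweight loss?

92.43

Demand slope = (13.1 − 29.725)/(12 − 5) = −2.375, so P = 41.6 − 2.375Q.
Supply slope = (22.76 − 12.26)/(12 − 5) = 1.5, so P = 4.76 + 1.5Q.
Competitive equilibrium: 41.6 − 2.375Q = 4.76 + 1.5Q → Q* = 9.5071, P* = 19.0206.
At Q = 2.6: demand price = 41.6 − 2.375·2.6 = 35.425; supply price = 4.76 + 1.5·2.6 = 8.66.
ΔQ = 9.5071 − 2.6 = 6.9071; wedge = 35.425 − 8.66 = 26.765.
Welfare loss = ½ × 6.9071 × 26.765 = 92.43.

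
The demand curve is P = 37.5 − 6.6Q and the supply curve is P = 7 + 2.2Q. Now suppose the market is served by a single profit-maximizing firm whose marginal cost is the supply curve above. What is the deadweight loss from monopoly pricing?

Competitive equilibrium: 37.5 − 6.6Q = 7 + 2.2Q → Q* = 3.4659, P* = 14.625.
Marginal revenue: MR = 37.5 − 13.2Q. Set MR = MC: 37.5 − 13.2Q = 7 + 2.2Q → Q_m = 1.9805.
Price P_m = 37.5 − 6.6·1.9805 = 24.4287; MC(Q_m) = 7 + 2.2·1.9805 = 11.3571.
Competitive Q* = 3.4659, so ΔQ = 1.4854; wedge = 24.4287 − 11.3571 = 13.0716.
The triangle = ½ × 1.4854 × 13.0716 = 9.71.

9.71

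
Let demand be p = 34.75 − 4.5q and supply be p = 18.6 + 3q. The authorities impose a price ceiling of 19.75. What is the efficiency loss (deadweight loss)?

11.75

Competitive equilibrium: 34.75 − 4.5q = 18.6 + 3q → q* = 2.1533, p* = 25.06.
At the ceiling p = 19.75, quantity supplied = (19.75 − 18.6)/3 = 0.3833.
Willingness to pay at q' = 0.3833: 34.75 − 4.5·0.3833 = 33.0252.
Δq = 2.1533 − 0.3833 = 1.77; wedge = 33.0252 − 19.75 = 13.2752.
Deadweight loss = ½ × 1.77 × 13.2752 = 11.75.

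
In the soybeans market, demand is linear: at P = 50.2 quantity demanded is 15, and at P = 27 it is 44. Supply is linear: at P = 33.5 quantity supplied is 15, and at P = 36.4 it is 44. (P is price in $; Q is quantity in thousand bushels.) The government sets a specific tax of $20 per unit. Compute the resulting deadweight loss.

$222.22 thousand

Demand slope = (27 − 50.2)/(44 − 15) = −0.8, so P = 62.2 − 0.8Q.
Supply slope = (36.4 − 33.5)/(44 − 15) = 0.1, so P = 32 + 0.1Q.
Competitive equilibrium: 62.2 − 0.8Q = 32 + 0.1Q → Q* = 33.5556, P* = 35.3556.
With the tax, the buyer price exceeds the seller price by 20: (62.2 − 0.8Q) − (32 + 0.1Q) = 20 → Q' = 11.3333.
ΔQ = 33.5556 − 11.3333 = 22.2223; the wedge equals the tax, 20.
DWL = ½ × 22.2223 × 20 = $222.22 thousand.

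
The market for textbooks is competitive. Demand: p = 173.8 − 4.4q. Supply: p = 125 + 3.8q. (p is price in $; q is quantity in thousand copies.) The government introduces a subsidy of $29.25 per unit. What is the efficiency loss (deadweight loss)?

$52.17 thousand

Competitive equilibrium: 173.8 − 4.4q = 125 + 3.8q → q* = 5.9512, p* = 147.6146.
The subsidy lowers effective supply by 29.25: p = 95.75 + 3.8q.
New quantity: 173.8 − 4.4q = 95.75 + 3.8q → q' = 9.5183.
Overproduction Δq = 9.5183 − 5.9512 = 3.5671; wedge = subsidy = 29.25.
DWL = ½ × 3.5671 × 29.25 = $52.17 thousand.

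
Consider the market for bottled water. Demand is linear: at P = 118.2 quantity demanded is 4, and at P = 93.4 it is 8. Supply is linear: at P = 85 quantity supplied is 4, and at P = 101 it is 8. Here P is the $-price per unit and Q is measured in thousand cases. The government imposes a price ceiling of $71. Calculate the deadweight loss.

Demand slope = (93.4 − 118.2)/(8 − 4) = −6.2, so P = 143 − 6.2Q.
Supply slope = (101 − 85)/(8 − 4) = 4, so P = 69 + 4Q.
Competitive equilibrium: 143 − 6.2Q = 69 + 4Q → Q* = 7.2549, P* = 98.0196.
At the ceiling P = 71, quantity supplied = (71 − 69)/4 = 0.5.
Willingness to pay at Q' = 0.5: 143 − 6.2·0.5 = 139.9.
ΔQ = 7.2549 − 0.5 = 6.7549; wedge = 139.9 − 71 = 68.9.
The triangle = ½ × 6.7549 × 68.9 = $232.71 thousand.

$232.71 thousand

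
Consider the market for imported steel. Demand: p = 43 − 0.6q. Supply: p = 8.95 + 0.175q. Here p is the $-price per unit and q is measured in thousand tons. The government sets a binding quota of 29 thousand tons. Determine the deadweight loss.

Competitive equilibrium: 43 − 0.6q = 8.95 + 0.175q → q* = 43.9355, p* = 16.6387.
At q = 29: demand price = 43 − 0.6·29 = 25.6; supply price = 8.95 + 0.175·29 = 14.025.
Δq = 43.9355 − 29 = 14.9355; wedge = 25.6 − 14.025 = 11.575.
DWL = ½ × 14.9355 × 11.575 = $86.44 thousand.

$86.44 thousand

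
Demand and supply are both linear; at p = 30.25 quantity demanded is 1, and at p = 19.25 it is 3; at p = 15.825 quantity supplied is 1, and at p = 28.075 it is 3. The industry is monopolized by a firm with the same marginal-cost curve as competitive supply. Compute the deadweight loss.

3.01

Demand slope = (19.25 − 30.25)/(3 − 1) = −5.5, so p = 35.75 − 5.5q.
Supply slope = (28.075 − 15.825)/(3 − 1) = 6.125, so p = 9.7 + 6.125q.
Competitive equilibrium: 35.75 − 5.5q = 9.7 + 6.125q → q* = 2.2409, p* = 23.4253.
Marginal revenue: MR = 35.75 − 11q. Set MR = MC: 35.75 − 11q = 9.7 + 6.125q → q_m = 1.5212.
Price p_m = 35.75 − 5.5·1.5212 = 27.3834; MC(q_m) = 9.7 + 6.125·1.5212 = 19.0174.
Competitive q* = 2.2409, so Δq = 0.7197; wedge = 27.3834 − 19.0174 = 8.366.
Welfare loss = ½ × 0.7197 × 8.366 = 3.01.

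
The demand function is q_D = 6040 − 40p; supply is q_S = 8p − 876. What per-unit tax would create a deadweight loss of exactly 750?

In inverse form: demand p = 151 − 0.025q, supply p = 109.5 + 0.125q.
Competitive equilibrium: 151 − 0.025q = 109.5 + 0.125q → q* = 276.6667, p* = 144.0833.
A tax t gives Δq = t/0.15 and wedge t, so DWL = t²/0.3.
t²/0.3 = 750 → t² = 225 → t = 15.

15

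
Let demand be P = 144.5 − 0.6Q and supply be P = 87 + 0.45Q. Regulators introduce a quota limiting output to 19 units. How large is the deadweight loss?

Competitive equilibrium: 144.5 − 0.6Q = 87 + 0.45Q → Q* = 54.7619, P* = 111.6429.
At Q = 19: demand price = 144.5 − 0.6·19 = 133.1; supply price = 87 + 0.45·19 = 95.55.
ΔQ = 54.7619 − 19 = 35.7619; wedge = 133.1 − 95.55 = 37.55.
DWL = ½ × 35.7619 × 37.55 = 671.43.

671.43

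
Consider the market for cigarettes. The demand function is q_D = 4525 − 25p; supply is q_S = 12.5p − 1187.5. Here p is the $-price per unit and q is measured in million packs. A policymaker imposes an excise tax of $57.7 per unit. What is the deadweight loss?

In inverse form: demand p = 181 − 0.04q, supply p = 95 + 0.08q.
Competitive equilibrium: 181 − 0.04q = 95 + 0.08q → q* = 716.6667, p* = 152.3333.
With the tax, the buyer price exceeds the seller price by 57.7: (181 − 0.04q) − (95 + 0.08q) = 57.7 → q' = 235.8333.
Δq = 716.6667 − 235.8333 = 480.8334; the wedge equals the tax, 57.7.
The triangle = ½ × 480.8334 × 57.7 = $13872.04 million.

$13872.04 million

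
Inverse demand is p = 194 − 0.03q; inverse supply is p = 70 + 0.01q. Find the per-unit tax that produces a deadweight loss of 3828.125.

17.5

Competitive equilibrium: 194 − 0.03q = 70 + 0.01q → q* = 3100, p* = 101.
A tax t gives Δq = t/0.04 and wedge t, so DWL = t²/0.08.
t²/0.08 = 3828.125 → t² = 306.25 → t = 17.5.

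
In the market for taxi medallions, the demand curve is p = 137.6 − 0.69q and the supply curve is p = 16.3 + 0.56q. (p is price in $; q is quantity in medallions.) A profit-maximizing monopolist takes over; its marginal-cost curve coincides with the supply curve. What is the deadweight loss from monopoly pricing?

Competitive equilibrium: 137.6 − 0.69q = 16.3 + 0.56q → q* = 97.04, p* = 70.6424.
Marginal revenue: MR = 137.6 − 1.38q. Set MR = MC: 137.6 − 1.38q = 16.3 + 0.56q → q_m = 62.5258.
Price p_m = 137.6 − 0.69·62.5258 = 94.4572; MC(q_m) = 16.3 + 0.56·62.5258 = 51.3144.
Competitive q* = 97.04, so Δq = 34.5142; wedge = 94.4572 − 51.3144 = 43.1428.
Welfare loss = ½ × 34.5142 × 43.1428 = $744.52.

$744.52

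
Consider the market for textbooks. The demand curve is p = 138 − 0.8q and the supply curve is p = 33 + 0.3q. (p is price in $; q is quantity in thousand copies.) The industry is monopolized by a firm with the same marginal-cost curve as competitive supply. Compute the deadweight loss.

Competitive equilibrium: 138 − 0.8q = 33 + 0.3q → q* = 95.4545, p* = 61.6364.
Marginal revenue: MR = 138 − 1.6q. Set MR = MC: 138 − 1.6q = 33 + 0.3q → q_m = 55.2632.
Price p_m = 138 − 0.8·55.2632 = 93.7894; MC(q_m) = 33 + 0.3·55.2632 = 49.579.
Competitive q* = 95.4545, so Δq = 40.1913; wedge = 93.7894 − 49.579 = 44.2104.
Welfare loss = ½ × 40.1913 × 44.2104 = $888.44 thousand.

$888.44 thousand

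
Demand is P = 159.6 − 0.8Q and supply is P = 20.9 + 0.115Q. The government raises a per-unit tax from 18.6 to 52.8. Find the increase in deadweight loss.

1334.36

Competitive equilibrium: 159.6 − 0.8Q = 20.9 + 0.115Q → Q* = 151.5847, P* = 38.3322.
For a per-unit tax t: ΔQ = t/0.915, so DWL = ½·t·(t/0.915) = t²/1.83.
At t = 18.6: DWL = 189.049. At t = 52.8: DWL = 1523.41.
Increase = 1523.41 − 189.049 = 1334.36.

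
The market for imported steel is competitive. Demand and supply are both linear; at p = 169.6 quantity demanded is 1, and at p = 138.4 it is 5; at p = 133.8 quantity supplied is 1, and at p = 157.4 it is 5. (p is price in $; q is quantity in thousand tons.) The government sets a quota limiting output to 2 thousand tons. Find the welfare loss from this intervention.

Demand slope = (138.4 − 169.6)/(5 − 1) = −7.8, so p = 177.4 − 7.8q.
Supply slope = (157.4 − 133.8)/(5 − 1) = 5.9, so p = 127.9 + 5.9q.
Competitive equilibrium: 177.4 − 7.8q = 127.9 + 5.9q → q* = 3.61314, p* = 149.21752.
At q = 2: demand price = 177.4 − 7.8·2 = 161.8; supply price = 127.9 + 5.9·2 = 139.7.
Δq = 3.61314 − 2 = 1.61314; wedge = 161.8 − 139.7 = 22.1.
The triangle = ½ × 1.61314 × 22.1 = $17.83 thousand.

$17.83 thousand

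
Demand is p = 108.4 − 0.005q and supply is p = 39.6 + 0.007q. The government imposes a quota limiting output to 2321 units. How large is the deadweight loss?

69864.11

Competitive equilibrium: 108.4 − 0.005q = 39.6 + 0.007q → q* = 5733.3333, p* = 79.7333.
At q = 2321: demand price = 108.4 − 0.005·2321 = 96.795; supply price = 39.6 + 0.007·2321 = 55.847.
Δq = 5733.3333 − 2321 = 3412.3333; wedge = 96.795 − 55.847 = 40.948.
DWL = ½ × 3412.3333 × 40.948 = 69864.11.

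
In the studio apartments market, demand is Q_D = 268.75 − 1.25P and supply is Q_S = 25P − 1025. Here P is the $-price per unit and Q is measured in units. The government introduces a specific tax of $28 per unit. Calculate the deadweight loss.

$466.67

In inverse form: demand P = 215 − 0.8Q, supply P = 41 + 0.04Q.
Competitive equilibrium: 215 − 0.8Q = 41 + 0.04Q → Q* = 207.1429, P* = 49.2857.
With the tax, the buyer price exceeds the seller price by 28: (215 − 0.8Q) − (41 + 0.04Q) = 28 → Q' = 173.8095.
ΔQ = 207.1429 − 173.8095 = 33.3334; the wedge equals the tax, 28.
Welfare loss = ½ × 33.3334 × 28 = $466.67.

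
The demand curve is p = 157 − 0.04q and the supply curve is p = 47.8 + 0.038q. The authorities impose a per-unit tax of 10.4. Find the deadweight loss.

Competitive equilibrium: 157 − 0.04q = 47.8 + 0.038q → q* = 1400, p* = 101.
With the tax, the buyer price exceeds the seller price by 10.4: (157 − 0.04q) − (47.8 + 0.038q) = 10.4 → q' = 1266.6667.
Δq = 1400 − 1266.6667 = 133.3333; the wedge equals the tax, 10.4.
DWL = ½ × 133.3333 × 10.4 = 693.33.

693.33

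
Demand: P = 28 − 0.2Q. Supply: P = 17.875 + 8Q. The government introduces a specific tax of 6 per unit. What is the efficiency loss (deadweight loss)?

Competitive equilibrium: 28 − 0.2Q = 17.875 + 8Q → Q* = 1.2348, P* = 27.753.
With the tax, the buyer price exceeds the seller price by 6: (28 − 0.2Q) − (17.875 + 8Q) = 6 → Q' = 0.503.
ΔQ = 1.2348 − 0.503 = 0.7318; the wedge equals the tax, 6.
Deadweight loss = ½ × 0.7318 × 6 = 2.20.

2.20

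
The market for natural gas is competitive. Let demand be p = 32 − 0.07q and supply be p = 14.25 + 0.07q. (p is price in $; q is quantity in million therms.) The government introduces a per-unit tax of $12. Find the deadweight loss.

Competitive equilibrium: 32 − 0.07q = 14.25 + 0.07q → q* = 126.7857, p* = 23.125.
With the tax, the buyer price exceeds the seller price by 12: (32 − 0.07q) − (14.25 + 0.07q) = 12 → q' = 41.0714.
Δq = 126.7857 − 41.0714 = 85.7143; the wedge equals the tax, 12.
Welfare loss = ½ × 85.7143 × 12 = $514.29 million.

$514.29 million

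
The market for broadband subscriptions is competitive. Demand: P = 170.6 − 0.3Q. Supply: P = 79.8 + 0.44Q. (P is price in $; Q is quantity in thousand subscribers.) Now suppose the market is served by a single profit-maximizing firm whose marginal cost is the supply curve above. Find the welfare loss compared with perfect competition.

Competitive equilibrium: 170.6 − 0.3Q = 79.8 + 0.44Q → Q* = 122.7027, P* = 133.7892.
Marginal revenue: MR = 170.6 − 0.6Q. Set MR = MC: 170.6 − 0.6Q = 79.8 + 0.44Q → Q_m = 87.3077.
Price P_m = 170.6 − 0.3·87.3077 = 144.4077; MC(Q_m) = 79.8 + 0.44·87.3077 = 118.2154.
Competitive Q* = 122.7027, so ΔQ = 35.395; wedge = 144.4077 − 118.2154 = 26.1923.
Deadweight loss = ½ × 35.395 × 26.1923 = $463.54 thousand.

$463.54 thousand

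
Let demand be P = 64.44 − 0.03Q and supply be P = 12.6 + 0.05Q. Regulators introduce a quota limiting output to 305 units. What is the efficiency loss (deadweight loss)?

4705.96

Competitive equilibrium: 64.44 − 0.03Q = 12.6 + 0.05Q → Q* = 648, P* = 45.
At Q = 305: demand price = 64.44 − 0.03·305 = 55.29; supply price = 12.6 + 0.05·305 = 27.85.
ΔQ = 648 − 305 = 343; wedge = 55.29 − 27.85 = 27.44.
Deadweight loss = ½ × 343 × 27.44 = 4705.96.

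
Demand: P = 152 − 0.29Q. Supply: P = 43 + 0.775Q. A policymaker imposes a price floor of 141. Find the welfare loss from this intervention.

Competitive equilibrium: 152 − 0.29Q = 43 + 0.775Q → Q* = 102.34742, P* = 122.31925.
At the floor P = 141, quantity demanded = (152 − 141)/0.29 = 37.93103.
Sellers' marginal cost at Q' = 37.93103: 43 + 0.775·37.93103 = 72.39655.
ΔQ = 102.34742 − 37.93103 = 64.41639; wedge = 141 − 72.39655 = 68.60345.
Deadweight loss = ½ × 64.41639 × 68.60345 = 2209.59.

2209.59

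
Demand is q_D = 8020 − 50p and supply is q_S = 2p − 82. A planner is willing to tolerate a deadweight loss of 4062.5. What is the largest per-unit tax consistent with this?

In inverse form: demand p = 160.4 − 0.02q, supply p = 41 + 0.5q.
Competitive equilibrium: 160.4 − 0.02q = 41 + 0.5q → q* = 229.6154, p* = 155.8077.
A tax t gives Δq = t/0.52 and wedge t, so DWL = t²/1.04.
t²/1.04 = 4062.5 → t² = 4225 → t = 65.

65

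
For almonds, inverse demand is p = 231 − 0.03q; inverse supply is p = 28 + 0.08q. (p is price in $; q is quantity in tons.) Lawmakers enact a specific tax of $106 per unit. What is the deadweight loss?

Competitive equilibrium: 231 − 0.03q = 28 + 0.08q → q* = 1845.45455, p* = 175.63636.
With the tax, the buyer price exceeds the seller price by 106: (231 − 0.03q) − (28 + 0.08q) = 106 → q' = 881.81818.
Δq = 1845.45455 − 881.81818 = 963.63637; the wedge equals the tax, 106.
DWL = ½ × 963.63637 × 106 = $51072.73.

$51072.73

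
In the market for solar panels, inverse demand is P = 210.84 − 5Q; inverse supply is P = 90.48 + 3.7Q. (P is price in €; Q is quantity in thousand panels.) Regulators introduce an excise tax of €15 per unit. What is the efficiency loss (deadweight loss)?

Competitive equilibrium: 210.84 − 5Q = 90.48 + 3.7Q → Q* = 13.8345, P* = 141.6676.
With the tax, the buyer price exceeds the seller price by 15: (210.84 − 5Q) − (90.48 + 3.7Q) = 15 → Q' = 12.1103.
ΔQ = 13.8345 − 12.1103 = 1.7242; the wedge equals the tax, 15.
Deadweight loss = ½ × 1.7242 × 15 = €12.93 thousand.

€12.93 thousand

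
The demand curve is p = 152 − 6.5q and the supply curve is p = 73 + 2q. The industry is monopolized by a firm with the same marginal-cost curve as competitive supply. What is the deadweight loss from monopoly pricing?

Competitive equilibrium: 152 − 6.5q = 73 + 2q → q* = 9.2941, p* = 91.5882.
Marginal revenue: MR = 152 − 13q. Set MR = MC: 152 − 13q = 73 + 2q → q_m = 5.2667.
Price p_m = 152 − 6.5·5.2667 = 117.7665; MC(q_m) = 73 + 2·5.2667 = 83.5334.
Competitive q* = 9.2941, so Δq = 4.0274; wedge = 117.7665 − 83.5334 = 34.2331.
The triangle = ½ × 4.0274 × 34.2331 = 68.94.

68.94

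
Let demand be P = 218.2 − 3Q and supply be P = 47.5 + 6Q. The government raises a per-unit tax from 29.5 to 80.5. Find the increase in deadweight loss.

Competitive equilibrium: 218.2 − 3Q = 47.5 + 6Q → Q* = 18.9667, P* = 161.3.
For a per-unit tax t: ΔQ = t/9, so DWL = ½·t·(t/9) = t²/18.
At t = 29.5: DWL = 48.347. At t = 80.5: DWL = 360.014.
Increase = 360.014 − 48.347 = 311.67.

311.67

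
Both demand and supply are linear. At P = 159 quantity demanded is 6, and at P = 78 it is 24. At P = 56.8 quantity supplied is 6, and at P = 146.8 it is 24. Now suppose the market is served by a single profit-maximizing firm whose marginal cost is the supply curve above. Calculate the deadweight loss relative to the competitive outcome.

137.82

Demand slope = (78 − 159)/(24 − 6) = −4.5, so P = 186 − 4.5Q.
Supply slope = (146.8 − 56.8)/(24 − 6) = 5, so P = 26.8 + 5Q.
Competitive equilibrium: 186 − 4.5Q = 26.8 + 5Q → Q* = 16.7579, P* = 110.5895.
Marginal revenue: MR = 186 − 9Q. Set MR = MC: 186 − 9Q = 26.8 + 5Q → Q_m = 11.3714.
Price P_m = 186 − 4.5·11.3714 = 134.8287; MC(Q_m) = 26.8 + 5·11.3714 = 83.657.
Competitive Q* = 16.7579, so ΔQ = 5.3865; wedge = 134.8287 − 83.657 = 51.1717.
The triangle = ½ × 5.3865 × 51.1717 = 137.82.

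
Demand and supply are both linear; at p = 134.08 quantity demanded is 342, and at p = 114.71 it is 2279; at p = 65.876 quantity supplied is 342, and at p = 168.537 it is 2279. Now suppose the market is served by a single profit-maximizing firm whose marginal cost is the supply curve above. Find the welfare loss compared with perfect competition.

1199.64

Demand slope = (114.71 − 134.08)/(2279 − 342) = −0.01, so p = 137.5 − 0.01q.
Supply slope = (168.537 − 65.876)/(2279 − 342) = 0.053, so p = 47.75 + 0.053q.
Competitive equilibrium: 137.5 − 0.01q = 47.75 + 0.053q → q* = 1424.6032, p* = 123.254.
Marginal revenue: MR = 137.5 − 0.02q. Set MR = MC: 137.5 − 0.02q = 47.75 + 0.053q → q_m = 1229.4521.
Price p_m = 137.5 − 0.01·1229.4521 = 125.2055; MC(q_m) = 47.75 + 0.053·1229.4521 = 112.911.
Competitive q* = 1424.6032, so Δq = 195.1511; wedge = 125.2055 − 112.911 = 12.2945.
Deadweight loss = ½ × 195.1511 × 12.2945 = 1199.64.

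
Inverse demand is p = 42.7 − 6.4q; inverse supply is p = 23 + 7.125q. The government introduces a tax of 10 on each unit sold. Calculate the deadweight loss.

Competitive equilibrium: 42.7 − 6.4q = 23 + 7.125q → q* = 1.4566, p* = 33.378.
With the tax, the buyer price exceeds the seller price by 10: (42.7 − 6.4q) − (23 + 7.125q) = 10 → q' = 0.7172.
Δq = 1.4566 − 0.7172 = 0.7394; the wedge equals the tax, 10.
Welfare loss = ½ × 0.7394 × 10 = 3.70.

3.70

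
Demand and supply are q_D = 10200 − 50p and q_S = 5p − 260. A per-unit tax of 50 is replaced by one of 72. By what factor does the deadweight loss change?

In inverse form: demand p = 204 − 0.02q, supply p = 52 + 0.2q.
Competitive equilibrium: 204 − 0.02q = 52 + 0.2q → q* = 690.9091, p* = 190.1818.
For a per-unit tax t: Δq = t/0.22, so DWL = ½·t·(t/0.22) = t²/0.44.
At t = 50: DWL = 5681.818. At t = 72: DWL = 11781.818.
Ratio = (72/50)² = 2.0736.

2.0736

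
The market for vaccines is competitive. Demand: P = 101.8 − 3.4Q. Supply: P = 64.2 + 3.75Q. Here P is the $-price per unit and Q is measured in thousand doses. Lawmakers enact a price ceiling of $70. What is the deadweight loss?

Competitive equilibrium: 101.8 − 3.4Q = 64.2 + 3.75Q → Q* = 5.2587, P* = 83.9203.
At the ceiling P = 70, quantity supplied = (70 − 64.2)/3.75 = 1.5467.
Willingness to pay at Q' = 1.5467: 101.8 − 3.4·1.5467 = 96.5412.
ΔQ = 5.2587 − 1.5467 = 3.712; wedge = 96.5412 − 70 = 26.5412.
Deadweight loss = ½ × 3.712 × 26.5412 = $49.26 thousand.

$49.26 thousand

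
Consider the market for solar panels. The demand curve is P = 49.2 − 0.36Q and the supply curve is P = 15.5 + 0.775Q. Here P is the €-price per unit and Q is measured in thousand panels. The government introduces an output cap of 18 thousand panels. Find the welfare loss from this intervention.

€77.57 thousand

Competitive equilibrium: 49.2 − 0.36Q = 15.5 + 0.775Q → Q* = 29.6916, P* = 38.511.
At Q = 18: demand price = 49.2 − 0.36·18 = 42.72; supply price = 15.5 + 0.775·18 = 29.45.
ΔQ = 29.6916 − 18 = 11.6916; wedge = 42.72 − 29.45 = 13.27.
DWL = ½ × 11.6916 × 13.27 = €77.57 thousand.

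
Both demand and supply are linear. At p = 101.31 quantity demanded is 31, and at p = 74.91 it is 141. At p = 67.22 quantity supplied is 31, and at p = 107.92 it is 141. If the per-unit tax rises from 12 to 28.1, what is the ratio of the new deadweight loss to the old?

5.483

Demand slope = (74.91 − 101.31)/(141 − 31) = −0.24, so p = 108.75 − 0.24q.
Supply slope = (107.92 − 67.22)/(141 − 31) = 0.37, so p = 55.75 + 0.37q.
Competitive equilibrium: 108.75 − 0.24q = 55.75 + 0.37q → q* = 86.8852, p* = 87.8975.
For a per-unit tax t: Δq = t/0.61, so DWL = ½·t·(t/0.61) = t²/1.22.
At t = 12: DWL = 118.033. At t = 28.1: DWL = 647.221.
Ratio = (28.1/12)² = 5.483.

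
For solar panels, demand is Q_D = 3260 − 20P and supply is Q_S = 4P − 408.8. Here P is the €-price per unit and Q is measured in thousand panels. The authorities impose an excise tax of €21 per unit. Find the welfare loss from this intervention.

In inverse form: demand P = 163 − 0.05Q, supply P = 102.2 + 0.25Q.
Competitive equilibrium: 163 − 0.05Q = 102.2 + 0.25Q → Q* = 202.6667, P* = 152.8667.
With the tax, the buyer price exceeds the seller price by 21: (163 − 0.05Q) − (102.2 + 0.25Q) = 21 → Q' = 132.6667.
ΔQ = 202.6667 − 132.6667 = 70; the wedge equals the tax, 21.
Welfare loss = ½ × 70 × 21 = €735 thousand.

€735 thousand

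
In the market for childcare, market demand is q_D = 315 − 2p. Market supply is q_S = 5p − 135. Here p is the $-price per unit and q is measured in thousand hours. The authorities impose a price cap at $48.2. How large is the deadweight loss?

In inverse form: demand p = 157.5 − 0.5q, supply p = 27 + 0.2q.
Competitive equilibrium: 157.5 − 0.5q = 27 + 0.2q → q* = 186.42857, p* = 64.28571.
At the ceiling p = 48.2, quantity supplied = (48.2 − 27)/0.2 = 106.
Willingness to pay at q' = 106: 157.5 − 0.5·106 = 104.5.
Δq = 186.42857 − 106 = 80.42857; wedge = 104.5 − 48.2 = 56.3.
DWL = ½ × 80.42857 × 56.3 = $2264.06 thousand.

$2264.06 thousand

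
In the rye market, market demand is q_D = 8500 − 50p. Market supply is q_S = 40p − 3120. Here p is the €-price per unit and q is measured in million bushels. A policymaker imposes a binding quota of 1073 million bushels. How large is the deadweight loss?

€21233.35 million

In inverse form: demand p = 170 − 0.02q, supply p = 78 + 0.025q.
Competitive equilibrium: 170 − 0.02q = 78 + 0.025q → q* = 2044.4444, p* = 129.1111.
At q = 1073: demand price = 170 − 0.02·1073 = 148.54; supply price = 78 + 0.025·1073 = 104.825.
Δq = 2044.4444 − 1073 = 971.4444; wedge = 148.54 − 104.825 = 43.715.
The triangle = ½ × 971.4444 × 43.715 = €21233.35 million.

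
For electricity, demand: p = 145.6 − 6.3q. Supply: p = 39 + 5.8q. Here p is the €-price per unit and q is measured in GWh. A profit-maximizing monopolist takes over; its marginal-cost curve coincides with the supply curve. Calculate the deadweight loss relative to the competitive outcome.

Competitive equilibrium: 145.6 − 6.3q = 39 + 5.8q → q* = 8.8099, p* = 90.0975.
Marginal revenue: MR = 145.6 − 12.6q. Set MR = MC: 145.6 − 12.6q = 39 + 5.8q → q_m = 5.7935.
Price p_m = 145.6 − 6.3·5.7935 = 109.101; MC(q_m) = 39 + 5.8·5.7935 = 72.6023.
Competitive q* = 8.8099, so Δq = 3.0164; wedge = 109.101 − 72.6023 = 36.4987.
Deadweight loss = ½ × 3.0164 × 36.4987 = €55.05.

€55.05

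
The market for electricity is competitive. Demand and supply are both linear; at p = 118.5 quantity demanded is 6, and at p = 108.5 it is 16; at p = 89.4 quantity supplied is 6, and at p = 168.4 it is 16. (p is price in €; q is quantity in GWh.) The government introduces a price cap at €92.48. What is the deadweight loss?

€36.90

Demand slope = (108.5 − 118.5)/(16 − 6) = −1, so p = 124.5 − q.
Supply slope = (168.4 − 89.4)/(16 − 6) = 7.9, so p = 42 + 7.9q.
Competitive equilibrium: 124.5 − q = 42 + 7.9q → q* = 9.2697, p* = 115.2303.
At the ceiling p = 92.48, quantity supplied = (92.48 − 42)/7.9 = 6.3899.
Willingness to pay at q' = 6.3899: 124.5 − 1·6.3899 = 118.1101.
Δq = 9.2697 − 6.3899 = 2.8798; wedge = 118.1101 − 92.48 = 25.6301.
The triangle = ½ × 2.8798 × 25.6301 = €36.90.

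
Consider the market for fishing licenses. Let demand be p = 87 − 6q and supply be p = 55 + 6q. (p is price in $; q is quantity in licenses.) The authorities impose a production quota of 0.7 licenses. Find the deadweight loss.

$23.21

Competitive equilibrium: 87 − 6q = 55 + 6q → q* = 2.6667, p* = 71.
At q = 0.7: demand price = 87 − 6·0.7 = 82.8; supply price = 55 + 6·0.7 = 59.2.
Δq = 2.6667 − 0.7 = 1.9667; wedge = 82.8 − 59.2 = 23.6.
Deadweight loss = ½ × 1.9667 × 23.6 = $23.21.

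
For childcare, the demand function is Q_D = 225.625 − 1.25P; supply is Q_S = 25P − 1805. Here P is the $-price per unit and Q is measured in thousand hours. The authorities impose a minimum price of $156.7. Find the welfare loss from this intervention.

In inverse form: demand P = 180.5 − 0.8Q, supply P = 72.2 + 0.04Q.
Competitive equilibrium: 180.5 − 0.8Q = 72.2 + 0.04Q → Q* = 128.9286, P* = 77.3571.
At the floor P = 156.7, quantity demanded = (180.5 − 156.7)/0.8 = 29.75.
Sellers' marginal cost at Q' = 29.75: 72.2 + 0.04·29.75 = 73.39.
ΔQ = 128.9286 − 29.75 = 99.1786; wedge = 156.7 − 73.39 = 83.31.
Deadweight loss = ½ × 99.1786 × 83.31 = $4131.28 thousand.

$4131.28 thousand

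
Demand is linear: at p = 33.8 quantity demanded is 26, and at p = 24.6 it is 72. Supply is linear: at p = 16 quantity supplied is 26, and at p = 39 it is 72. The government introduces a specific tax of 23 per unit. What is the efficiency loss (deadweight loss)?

377.86

Demand slope = (24.6 − 33.8)/(72 − 26) = −0.2, so p = 39 − 0.2q.
Supply slope = (39 − 16)/(72 − 26) = 0.5, so p = 3 + 0.5q.
Competitive equilibrium: 39 − 0.2q = 3 + 0.5q → q* = 51.4286, p* = 28.7143.
With the tax, the buyer price exceeds the seller price by 23: (39 − 0.2q) − (3 + 0.5q) = 23 → q' = 18.5714.
Δq = 51.4286 − 18.5714 = 32.8572; the wedge equals the tax, 23.
Deadweight loss = ½ × 32.8572 × 23 = 377.86.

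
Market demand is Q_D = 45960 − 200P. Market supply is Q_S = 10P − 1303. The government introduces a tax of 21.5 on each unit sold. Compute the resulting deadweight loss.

In inverse form: demand P = 229.8 − 0.005Q, supply P = 130.3 + 0.1Q.
Competitive equilibrium: 229.8 − 0.005Q = 130.3 + 0.1Q → Q* = 947.619, P* = 225.0619.
With the tax, the buyer price exceeds the seller price by 21.5: (229.8 − 0.005Q) − (130.3 + 0.1Q) = 21.5 → Q' = 742.8571.
ΔQ = 947.619 − 742.8571 = 204.7619; the wedge equals the tax, 21.5.
The triangle = ½ × 204.7619 × 21.5 = 2201.19.

2201.19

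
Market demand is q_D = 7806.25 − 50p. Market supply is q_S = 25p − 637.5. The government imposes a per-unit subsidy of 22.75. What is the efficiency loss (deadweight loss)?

In inverse form: demand p = 156.125 − 0.02q, supply p = 25.5 + 0.04q.
Competitive equilibrium: 156.125 − 0.02q = 25.5 + 0.04q → q* = 2177.0833, p* = 112.5833.
The subsidy lowers effective supply by 22.75: p = 2.75 + 0.04q.
New quantity: 156.125 − 0.02q = 2.75 + 0.04q → q' = 2556.25.
Overproduction Δq = 2556.25 − 2177.0833 = 379.1667; wedge = subsidy = 22.75.
Welfare loss = ½ × 379.1667 × 22.75 = 4313.02.

4313.02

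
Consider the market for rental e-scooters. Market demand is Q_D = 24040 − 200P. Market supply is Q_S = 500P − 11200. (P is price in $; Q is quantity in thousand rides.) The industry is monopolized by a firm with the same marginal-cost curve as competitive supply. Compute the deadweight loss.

In inverse form: demand P = 120.2 − 0.005Q, supply P = 22.4 + 0.002Q.
Competitive equilibrium: 120.2 − 0.005Q = 22.4 + 0.002Q → Q* = 13971.4286, P* = 50.3429.
Marginal revenue: MR = 120.2 − 0.01Q. Set MR = MC: 120.2 − 0.01Q = 22.4 + 0.002Q → Q_m = 8150.
Price P_m = 120.2 − 0.005·8150 = 79.45; MC(Q_m) = 22.4 + 0.002·8150 = 38.7.
Competitive Q* = 13971.4286, so ΔQ = 5821.4286; wedge = 79.45 − 38.7 = 40.75.
The triangle = ½ × 5821.4286 × 40.75 = $118611.61 thousand.

$118611.61 thousand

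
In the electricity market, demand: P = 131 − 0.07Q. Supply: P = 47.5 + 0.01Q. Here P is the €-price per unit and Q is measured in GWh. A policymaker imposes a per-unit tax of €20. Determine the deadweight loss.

€2500

Competitive equilibrium: 131 − 0.07Q = 47.5 + 0.01Q → Q* = 1043.75, P* = 57.9375.
With the tax, the buyer price exceeds the seller price by 20: (131 − 0.07Q) − (47.5 + 0.01Q) = 20 → Q' = 793.75.
ΔQ = 1043.75 − 793.75 = 250; the wedge equals the tax, 20.
Deadweight loss = ½ × 250 × 20 = €2500.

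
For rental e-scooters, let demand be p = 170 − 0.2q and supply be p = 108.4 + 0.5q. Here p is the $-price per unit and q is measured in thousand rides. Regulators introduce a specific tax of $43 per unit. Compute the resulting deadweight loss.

Competitive equilibrium: 170 − 0.2q = 108.4 + 0.5q → q* = 88, p* = 152.4.
With the tax, the buyer price exceeds the seller price by 43: (170 − 0.2q) − (108.4 + 0.5q) = 43 → q' = 26.5714.
Δq = 88 − 26.5714 = 61.4286; the wedge equals the tax, 43.
The triangle = ½ × 61.4286 × 43 = $1320.71 thousand.

$1320.71 thousand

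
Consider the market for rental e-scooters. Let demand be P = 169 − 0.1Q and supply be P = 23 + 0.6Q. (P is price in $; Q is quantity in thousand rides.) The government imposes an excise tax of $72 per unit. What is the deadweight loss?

Competitive equilibrium: 169 − 0.1Q = 23 + 0.6Q → Q* = 208.5714, P* = 148.1429.
With the tax, the buyer price exceeds the seller price by 72: (169 − 0.1Q) − (23 + 0.6Q) = 72 → Q' = 105.7143.
ΔQ = 208.5714 − 105.7143 = 102.8571; the wedge equals the tax, 72.
The triangle = ½ × 102.8571 × 72 = $3702.86 thousand.

$3702.86 thousand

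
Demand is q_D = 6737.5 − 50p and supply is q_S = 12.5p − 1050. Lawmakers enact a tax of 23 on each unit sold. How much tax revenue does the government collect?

In inverse form: demand p = 134.75 − 0.02q, supply p = 84 + 0.08q.
Competitive equilibrium: 134.75 − 0.02q = 84 + 0.08q → q* = 507.5, p* = 124.6.
With the tax, the buyer price exceeds the seller price by 23: (134.75 − 0.02q) − (84 + 0.08q) = 23 → q' = 277.5.
Tax revenue = 23 × 277.5 = 6382.50.

6382.50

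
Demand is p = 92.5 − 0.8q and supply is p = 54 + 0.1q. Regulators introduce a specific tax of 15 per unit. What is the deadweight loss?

125

Competitive equilibrium: 92.5 − 0.8q = 54 + 0.1q → q* = 42.7778, p* = 58.2778.
With the tax, the buyer price exceeds the seller price by 15: (92.5 − 0.8q) − (54 + 0.1q) = 15 → q' = 26.1111.
Δq = 42.7778 − 26.1111 = 16.6667; the wedge equals the tax, 15.
The triangle = ½ × 16.6667 × 15 = 125.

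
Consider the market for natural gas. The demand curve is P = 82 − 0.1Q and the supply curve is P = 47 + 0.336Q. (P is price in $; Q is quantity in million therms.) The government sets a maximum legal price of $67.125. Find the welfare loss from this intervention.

$90.54 million

Competitive equilibrium: 82 − 0.1Q = 47 + 0.336Q → Q* = 80.2752, P* = 73.9725.
At the ceiling P = 67.125, quantity supplied = (67.125 − 47)/0.336 = 59.8958.
Willingness to pay at Q' = 59.8958: 82 − 0.1·59.8958 = 76.0104.
ΔQ = 80.2752 − 59.8958 = 20.3794; wedge = 76.0104 − 67.125 = 8.8854.
DWL = ½ × 20.3794 × 8.8854 = $90.54 million.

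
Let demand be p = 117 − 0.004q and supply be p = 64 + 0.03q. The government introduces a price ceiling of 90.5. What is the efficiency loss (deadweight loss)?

7756.88

Competitive equilibrium: 117 − 0.004q = 64 + 0.03q → q* = 1558.82353, p* = 110.76471.
At the ceiling p = 90.5, quantity supplied = (90.5 − 64)/0.03 = 883.33333.
Willingness to pay at q' = 883.33333: 117 − 0.004·883.33333 = 113.46667.
Δq = 1558.82353 − 883.33333 = 675.4902; wedge = 113.46667 − 90.5 = 22.96667.
Welfare loss = ½ × 675.4902 × 22.96667 = 7756.88.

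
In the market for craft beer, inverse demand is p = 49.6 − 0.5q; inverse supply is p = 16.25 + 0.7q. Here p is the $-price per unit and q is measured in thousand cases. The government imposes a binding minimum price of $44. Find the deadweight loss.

Competitive equilibrium: 49.6 − 0.5q = 16.25 + 0.7q → q* = 27.7917, p* = 35.7042.
At the floor p = 44, quantity demanded = (49.6 − 44)/0.5 = 11.2.
Sellers' marginal cost at q' = 11.2: 16.25 + 0.7·11.2 = 24.09.
Δq = 27.7917 − 11.2 = 16.5917; wedge = 44 − 24.09 = 19.91.
Deadweight loss = ½ × 16.5917 × 19.91 = $165.17 thousand.

$165.17 thousand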